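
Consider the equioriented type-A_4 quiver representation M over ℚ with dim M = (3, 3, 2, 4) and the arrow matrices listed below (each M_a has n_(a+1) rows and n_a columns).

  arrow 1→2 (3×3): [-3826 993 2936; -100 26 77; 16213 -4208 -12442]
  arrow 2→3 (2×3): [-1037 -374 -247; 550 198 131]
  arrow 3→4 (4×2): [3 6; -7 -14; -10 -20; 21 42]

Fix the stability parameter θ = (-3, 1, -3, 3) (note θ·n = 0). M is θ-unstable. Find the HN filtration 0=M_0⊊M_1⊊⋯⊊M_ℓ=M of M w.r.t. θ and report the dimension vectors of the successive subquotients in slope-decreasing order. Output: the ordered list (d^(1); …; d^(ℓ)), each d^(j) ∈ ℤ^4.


Via rank(M_{q-1}∘⋯∘M_p): M ≅ I[1,2], I[1,3], I[1,4], I[4,4]^3.
μ_θ-semistable layers: μ^(1)=3; μ^(2)=1; μ^(3)=-1; μ^(4)=-3

((0, 0, 0, 4); (0, 1, 0, 0); (0, 2, 2, 0); (3, 0, 0, 0))


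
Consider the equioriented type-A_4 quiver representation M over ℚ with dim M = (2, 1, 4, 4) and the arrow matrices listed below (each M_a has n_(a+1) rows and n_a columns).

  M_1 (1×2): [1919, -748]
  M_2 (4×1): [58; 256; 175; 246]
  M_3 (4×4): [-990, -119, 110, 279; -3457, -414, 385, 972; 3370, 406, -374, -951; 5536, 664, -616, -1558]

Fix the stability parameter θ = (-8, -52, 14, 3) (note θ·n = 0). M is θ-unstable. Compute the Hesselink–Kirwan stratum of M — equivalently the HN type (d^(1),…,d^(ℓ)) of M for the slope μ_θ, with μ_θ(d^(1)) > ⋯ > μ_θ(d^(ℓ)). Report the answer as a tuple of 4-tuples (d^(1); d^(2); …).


Barcode: M ≅ I[1,1], I[1,4], I[3,3], I[3,4]^2, I[4,4]. HN layers by μ_θ (5 steps, strictly decreasing):
  μ^(1)=14; μ^(2)=17/2; μ^(3)=3; μ^(4)=-8; μ^(5)=-30

((0, 0, 1, 0); (0, 0, 3, 3); (0, 0, 0, 1); (1, 0, 0, 0); (1, 1, 0, 0))


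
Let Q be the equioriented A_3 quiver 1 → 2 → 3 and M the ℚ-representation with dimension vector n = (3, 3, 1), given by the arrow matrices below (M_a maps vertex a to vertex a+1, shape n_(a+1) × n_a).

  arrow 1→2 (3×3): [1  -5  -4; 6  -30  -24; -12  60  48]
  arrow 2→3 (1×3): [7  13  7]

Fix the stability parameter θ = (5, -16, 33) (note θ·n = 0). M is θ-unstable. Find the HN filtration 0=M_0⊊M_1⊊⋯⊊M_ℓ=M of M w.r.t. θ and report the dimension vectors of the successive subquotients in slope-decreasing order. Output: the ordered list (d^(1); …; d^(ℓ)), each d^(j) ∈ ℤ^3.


Barcode: M ≅ I[1,1]^2, I[1,3], I[2,2]^2. HN layers by μ_θ (4 steps, strictly decreasing):
  μ^(1)=33; μ^(2)=5; μ^(3)=-11/2; μ^(4)=-16

((0, 0, 1); (2, 0, 0); (1, 1, 0); (0, 2, 0))


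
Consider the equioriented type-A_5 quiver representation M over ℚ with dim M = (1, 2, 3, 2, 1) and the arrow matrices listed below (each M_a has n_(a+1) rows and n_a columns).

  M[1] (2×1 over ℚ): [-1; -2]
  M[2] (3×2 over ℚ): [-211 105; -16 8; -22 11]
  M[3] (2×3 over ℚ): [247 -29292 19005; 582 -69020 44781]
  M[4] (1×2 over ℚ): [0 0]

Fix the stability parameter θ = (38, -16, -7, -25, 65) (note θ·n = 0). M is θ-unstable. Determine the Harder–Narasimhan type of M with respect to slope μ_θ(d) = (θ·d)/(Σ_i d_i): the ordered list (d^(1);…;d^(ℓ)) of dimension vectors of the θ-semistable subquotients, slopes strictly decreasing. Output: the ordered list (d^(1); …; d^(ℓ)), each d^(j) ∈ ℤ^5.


Interval decomposition of M: I[1,4], I[2,4], I[3,3], I[5,5].
HN type (ℓ=4): μ^(1)=65; μ^(2)=-5/2; μ^(3)=-7; μ^(4)=-16

((0, 0, 0, 0, 1); (1, 1, 1, 1, 0); (0, 0, 1, 0, 0); (0, 1, 1, 1, 0))


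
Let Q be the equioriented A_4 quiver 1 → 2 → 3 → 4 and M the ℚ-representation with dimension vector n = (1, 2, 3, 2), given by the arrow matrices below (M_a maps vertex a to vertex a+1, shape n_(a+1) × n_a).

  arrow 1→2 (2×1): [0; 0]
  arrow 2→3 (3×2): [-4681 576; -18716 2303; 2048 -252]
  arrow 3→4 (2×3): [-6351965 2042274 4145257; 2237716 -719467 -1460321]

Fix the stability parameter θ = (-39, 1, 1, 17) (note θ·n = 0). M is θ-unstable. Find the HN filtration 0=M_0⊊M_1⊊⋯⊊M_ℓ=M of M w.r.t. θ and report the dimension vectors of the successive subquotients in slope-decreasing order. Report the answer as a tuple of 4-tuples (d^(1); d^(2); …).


Interval decomposition of M: I[1,1], I[2,4]^2, I[3,3].
HN type (ℓ=3): μ^(1)=17; μ^(2)=1; μ^(3)=-39

((0, 0, 0, 2); (0, 2, 3, 0); (1, 0, 0, 0))


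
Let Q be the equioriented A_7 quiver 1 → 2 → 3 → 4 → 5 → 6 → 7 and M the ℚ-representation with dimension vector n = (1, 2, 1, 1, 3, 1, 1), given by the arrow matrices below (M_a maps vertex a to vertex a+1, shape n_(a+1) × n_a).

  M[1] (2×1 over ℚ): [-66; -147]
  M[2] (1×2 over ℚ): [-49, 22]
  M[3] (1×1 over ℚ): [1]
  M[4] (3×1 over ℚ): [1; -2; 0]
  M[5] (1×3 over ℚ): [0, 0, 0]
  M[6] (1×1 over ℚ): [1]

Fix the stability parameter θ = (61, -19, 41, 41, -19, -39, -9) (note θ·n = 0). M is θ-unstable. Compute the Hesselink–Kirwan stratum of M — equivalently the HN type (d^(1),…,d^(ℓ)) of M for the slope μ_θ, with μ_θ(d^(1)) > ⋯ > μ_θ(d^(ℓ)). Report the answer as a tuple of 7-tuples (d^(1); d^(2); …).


Barcode: M ≅ I[1,2], I[2,5], I[5,5]^2, I[6,7]. HN layers by μ_θ (4 steps, strictly decreasing):
  μ^(1)=21; μ^(2)=-9; μ^(3)=-19; μ^(4)=-39

((1, 1, 1, 1, 1, 0, 0); (0, 0, 0, 0, 0, 0, 1); (0, 1, 0, 0, 2, 0, 0); (0, 0, 0, 0, 0, 1, 0))


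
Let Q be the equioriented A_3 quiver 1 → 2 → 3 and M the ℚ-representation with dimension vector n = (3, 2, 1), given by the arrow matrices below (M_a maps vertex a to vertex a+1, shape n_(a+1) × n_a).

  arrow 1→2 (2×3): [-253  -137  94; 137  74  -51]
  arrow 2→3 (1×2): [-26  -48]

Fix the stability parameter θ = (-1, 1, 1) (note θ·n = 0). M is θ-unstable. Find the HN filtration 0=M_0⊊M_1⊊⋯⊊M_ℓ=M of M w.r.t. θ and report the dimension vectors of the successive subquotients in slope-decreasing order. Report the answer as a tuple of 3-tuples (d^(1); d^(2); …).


Interval decomposition of M: I[1,1], I[1,2], I[1,3].
HN type (ℓ=2): μ^(1)=1; μ^(2)=-1

((0, 2, 1); (3, 0, 0))


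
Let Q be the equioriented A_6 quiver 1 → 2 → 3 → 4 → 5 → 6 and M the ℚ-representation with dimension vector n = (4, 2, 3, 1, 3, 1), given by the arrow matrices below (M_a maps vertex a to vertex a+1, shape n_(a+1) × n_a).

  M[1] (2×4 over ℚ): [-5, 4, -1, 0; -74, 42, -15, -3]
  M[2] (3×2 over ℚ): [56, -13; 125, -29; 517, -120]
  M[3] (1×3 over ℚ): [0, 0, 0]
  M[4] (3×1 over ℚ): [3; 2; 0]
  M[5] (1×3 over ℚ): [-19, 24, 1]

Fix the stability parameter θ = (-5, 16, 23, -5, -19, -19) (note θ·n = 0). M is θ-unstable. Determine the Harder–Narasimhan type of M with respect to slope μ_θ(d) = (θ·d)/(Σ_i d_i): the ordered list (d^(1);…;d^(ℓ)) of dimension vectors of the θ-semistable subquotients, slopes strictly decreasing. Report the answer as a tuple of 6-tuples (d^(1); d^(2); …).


Interval decomposition of M: I[1,1]^2, I[1,3]^2, I[3,3], I[4,6], I[5,5]^2.
HN type (ℓ=5): μ^(1)=23; μ^(2)=16; μ^(3)=-5; μ^(4)=-43/3; μ^(5)=-19

((0, 0, 3, 0, 0, 0); (0, 2, 0, 0, 0, 0); (4, 0, 0, 0, 0, 0); (0, 0, 0, 1, 1, 1); (0, 0, 0, 0, 2, 0))


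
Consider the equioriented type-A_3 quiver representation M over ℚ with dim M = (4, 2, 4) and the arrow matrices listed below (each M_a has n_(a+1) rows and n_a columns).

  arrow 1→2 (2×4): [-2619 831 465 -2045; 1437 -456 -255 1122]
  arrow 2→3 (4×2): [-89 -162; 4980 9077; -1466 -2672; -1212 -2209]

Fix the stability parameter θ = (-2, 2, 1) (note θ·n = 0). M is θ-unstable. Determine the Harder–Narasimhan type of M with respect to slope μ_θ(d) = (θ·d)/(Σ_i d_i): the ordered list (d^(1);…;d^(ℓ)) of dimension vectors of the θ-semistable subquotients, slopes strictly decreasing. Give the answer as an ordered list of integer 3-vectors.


Barcode: M ≅ I[1,1]^2, I[1,3]^2, I[3,3]^2. HN layers by μ_θ (3 steps, strictly decreasing):
  μ^(1)=3/2; μ^(2)=1; μ^(3)=-2

((0, 2, 2); (0, 0, 2); (4, 0, 0))


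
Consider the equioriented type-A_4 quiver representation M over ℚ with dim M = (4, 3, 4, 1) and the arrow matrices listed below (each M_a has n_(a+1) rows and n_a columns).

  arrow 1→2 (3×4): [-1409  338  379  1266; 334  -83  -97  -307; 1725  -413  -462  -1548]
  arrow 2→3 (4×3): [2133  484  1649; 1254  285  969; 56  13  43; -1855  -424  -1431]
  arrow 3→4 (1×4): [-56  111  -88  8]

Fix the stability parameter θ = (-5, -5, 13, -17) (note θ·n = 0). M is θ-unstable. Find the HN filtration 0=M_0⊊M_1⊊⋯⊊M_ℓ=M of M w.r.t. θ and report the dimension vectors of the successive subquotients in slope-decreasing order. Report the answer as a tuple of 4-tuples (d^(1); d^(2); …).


Barcode: M ≅ I[1,1], I[1,2], I[1,3], I[1,4], I[3,3]^2. HN layers by μ_θ (3 steps, strictly decreasing):
  μ^(1)=13; μ^(2)=-2; μ^(3)=-5

((0, 0, 3, 0); (0, 0, 1, 1); (4, 3, 0, 0))


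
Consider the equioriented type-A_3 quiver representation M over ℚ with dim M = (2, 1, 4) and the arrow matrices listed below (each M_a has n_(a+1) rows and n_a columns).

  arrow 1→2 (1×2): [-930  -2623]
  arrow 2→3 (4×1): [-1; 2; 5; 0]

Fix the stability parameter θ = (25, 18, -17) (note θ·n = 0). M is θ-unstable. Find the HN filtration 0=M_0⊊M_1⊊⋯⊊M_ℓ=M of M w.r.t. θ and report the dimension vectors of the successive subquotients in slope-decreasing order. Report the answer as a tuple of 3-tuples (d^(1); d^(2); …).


Barcode: M ≅ I[1,1], I[1,3], I[3,3]^3. HN layers by μ_θ (3 steps, strictly decreasing):
  μ^(1)=25; μ^(2)=26/3; μ^(3)=-17

((1, 0, 0); (1, 1, 1); (0, 0, 3))


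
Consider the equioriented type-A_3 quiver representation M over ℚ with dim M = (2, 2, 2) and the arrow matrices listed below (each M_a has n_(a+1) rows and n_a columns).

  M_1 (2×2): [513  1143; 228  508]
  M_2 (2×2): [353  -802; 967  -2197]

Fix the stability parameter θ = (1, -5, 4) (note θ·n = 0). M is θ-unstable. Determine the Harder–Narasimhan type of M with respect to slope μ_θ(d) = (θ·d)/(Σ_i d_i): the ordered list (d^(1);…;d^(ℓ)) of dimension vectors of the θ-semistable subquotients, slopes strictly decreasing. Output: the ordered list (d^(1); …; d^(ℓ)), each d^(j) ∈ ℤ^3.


Via rank(M_{q-1}∘⋯∘M_p): M ≅ I[1,1], I[1,3], I[2,3].
μ_θ-semistable layers: μ^(1)=4; μ^(2)=1; μ^(3)=-2; μ^(4)=-5

((0, 0, 2); (1, 0, 0); (1, 1, 0); (0, 1, 0))


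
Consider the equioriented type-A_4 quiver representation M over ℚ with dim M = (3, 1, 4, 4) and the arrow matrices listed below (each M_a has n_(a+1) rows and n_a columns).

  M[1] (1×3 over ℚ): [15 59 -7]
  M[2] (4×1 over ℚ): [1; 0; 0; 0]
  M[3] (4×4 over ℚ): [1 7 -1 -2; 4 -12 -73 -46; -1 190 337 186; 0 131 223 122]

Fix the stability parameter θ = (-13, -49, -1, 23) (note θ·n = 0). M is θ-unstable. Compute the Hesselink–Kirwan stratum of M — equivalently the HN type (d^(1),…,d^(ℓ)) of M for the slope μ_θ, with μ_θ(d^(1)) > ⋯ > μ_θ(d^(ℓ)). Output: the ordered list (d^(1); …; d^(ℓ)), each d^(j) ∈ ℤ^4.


Interval decomposition of M: I[1,1]^2, I[1,4], I[3,3], I[3,4]^2, I[4,4].
HN type (ℓ=4): μ^(1)=23; μ^(2)=-1; μ^(3)=-13; μ^(4)=-31

((0, 0, 0, 4); (0, 0, 4, 0); (2, 0, 0, 0); (1, 1, 0, 0))


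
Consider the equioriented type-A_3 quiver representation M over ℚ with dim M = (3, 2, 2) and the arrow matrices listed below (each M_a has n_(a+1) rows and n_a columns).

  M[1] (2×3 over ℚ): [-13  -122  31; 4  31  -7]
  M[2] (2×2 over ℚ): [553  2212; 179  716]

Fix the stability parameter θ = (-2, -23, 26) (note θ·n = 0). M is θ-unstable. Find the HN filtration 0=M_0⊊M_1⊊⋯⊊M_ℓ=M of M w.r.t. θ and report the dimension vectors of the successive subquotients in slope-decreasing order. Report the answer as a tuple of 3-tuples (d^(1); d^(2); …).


Via rank(M_{q-1}∘⋯∘M_p): M ≅ I[1,1], I[1,2], I[1,3], I[3,3].
μ_θ-semistable layers: μ^(1)=26; μ^(2)=-2; μ^(3)=-25/2

((0, 0, 2); (1, 0, 0); (2, 2, 0))


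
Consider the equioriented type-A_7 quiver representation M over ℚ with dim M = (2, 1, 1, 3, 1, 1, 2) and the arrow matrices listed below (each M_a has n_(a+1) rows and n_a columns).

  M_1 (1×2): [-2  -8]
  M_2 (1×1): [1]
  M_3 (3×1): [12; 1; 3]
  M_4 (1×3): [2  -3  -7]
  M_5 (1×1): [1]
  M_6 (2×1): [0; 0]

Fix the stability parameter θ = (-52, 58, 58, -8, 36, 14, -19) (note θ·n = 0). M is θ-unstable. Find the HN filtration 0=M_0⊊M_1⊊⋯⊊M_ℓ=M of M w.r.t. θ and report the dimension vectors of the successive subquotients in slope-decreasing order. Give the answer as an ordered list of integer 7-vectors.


Interval decomposition of M: I[1,1], I[1,4], I[4,4], I[4,6], I[7,7]^2.
HN type (ℓ=5): μ^(1)=36; μ^(2)=25; μ^(3)=-8; μ^(4)=-19; μ^(5)=-52

((0, 1, 1, 1, 0, 0, 0); (0, 0, 0, 0, 1, 1, 0); (0, 0, 0, 2, 0, 0, 0); (0, 0, 0, 0, 0, 0, 2); (2, 0, 0, 0, 0, 0, 0))


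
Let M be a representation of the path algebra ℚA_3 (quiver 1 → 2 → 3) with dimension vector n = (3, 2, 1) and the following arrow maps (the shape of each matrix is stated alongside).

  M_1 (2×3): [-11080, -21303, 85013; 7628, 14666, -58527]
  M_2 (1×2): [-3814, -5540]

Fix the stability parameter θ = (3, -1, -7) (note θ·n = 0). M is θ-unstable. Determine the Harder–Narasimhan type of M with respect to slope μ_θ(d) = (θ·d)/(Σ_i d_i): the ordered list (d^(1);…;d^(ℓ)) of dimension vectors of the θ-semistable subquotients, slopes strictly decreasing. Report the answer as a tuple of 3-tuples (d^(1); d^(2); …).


Via rank(M_{q-1}∘⋯∘M_p): M ≅ I[1,1], I[1,2], I[1,3].
μ_θ-semistable layers: μ^(1)=3; μ^(2)=1; μ^(3)=-5/3

((1, 0, 0); (1, 1, 0); (1, 1, 1))


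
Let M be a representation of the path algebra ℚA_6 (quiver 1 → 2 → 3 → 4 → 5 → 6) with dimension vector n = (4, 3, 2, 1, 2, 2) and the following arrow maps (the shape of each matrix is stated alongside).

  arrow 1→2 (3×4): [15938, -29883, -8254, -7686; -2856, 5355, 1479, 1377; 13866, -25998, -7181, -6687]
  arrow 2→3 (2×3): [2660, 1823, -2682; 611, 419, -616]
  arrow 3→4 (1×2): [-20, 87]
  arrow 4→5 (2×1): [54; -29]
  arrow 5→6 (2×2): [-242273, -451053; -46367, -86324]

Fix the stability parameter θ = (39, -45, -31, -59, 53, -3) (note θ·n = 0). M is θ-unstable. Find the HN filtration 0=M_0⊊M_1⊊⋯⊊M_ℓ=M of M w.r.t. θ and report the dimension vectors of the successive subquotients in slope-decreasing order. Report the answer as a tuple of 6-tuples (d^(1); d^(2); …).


Interval decomposition of M: I[1,1]^2, I[1,3], I[1,6], I[2,2], I[5,6].
HN type (ℓ=5): μ^(1)=39; μ^(2)=25; μ^(3)=-37/3; μ^(4)=-24; μ^(5)=-45

((2, 0, 0, 0, 0, 0); (0, 0, 0, 0, 2, 2); (1, 1, 1, 0, 0, 0); (1, 1, 1, 1, 0, 0); (0, 1, 0, 0, 0, 0))


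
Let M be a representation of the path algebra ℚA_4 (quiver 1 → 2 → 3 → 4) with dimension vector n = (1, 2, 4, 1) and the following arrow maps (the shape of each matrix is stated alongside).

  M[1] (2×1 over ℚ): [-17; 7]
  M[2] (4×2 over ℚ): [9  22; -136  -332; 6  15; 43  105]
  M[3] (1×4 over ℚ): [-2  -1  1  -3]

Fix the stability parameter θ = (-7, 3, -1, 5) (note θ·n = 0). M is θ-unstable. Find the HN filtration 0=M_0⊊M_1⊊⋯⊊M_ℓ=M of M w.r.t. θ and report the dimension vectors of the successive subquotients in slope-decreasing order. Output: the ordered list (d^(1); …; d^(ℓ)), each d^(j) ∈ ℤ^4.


Interval decomposition of M: I[1,4], I[2,3], I[3,3]^2.
HN type (ℓ=4): μ^(1)=5; μ^(2)=1; μ^(3)=-1; μ^(4)=-7

((0, 0, 0, 1); (0, 2, 2, 0); (0, 0, 2, 0); (1, 0, 0, 0))


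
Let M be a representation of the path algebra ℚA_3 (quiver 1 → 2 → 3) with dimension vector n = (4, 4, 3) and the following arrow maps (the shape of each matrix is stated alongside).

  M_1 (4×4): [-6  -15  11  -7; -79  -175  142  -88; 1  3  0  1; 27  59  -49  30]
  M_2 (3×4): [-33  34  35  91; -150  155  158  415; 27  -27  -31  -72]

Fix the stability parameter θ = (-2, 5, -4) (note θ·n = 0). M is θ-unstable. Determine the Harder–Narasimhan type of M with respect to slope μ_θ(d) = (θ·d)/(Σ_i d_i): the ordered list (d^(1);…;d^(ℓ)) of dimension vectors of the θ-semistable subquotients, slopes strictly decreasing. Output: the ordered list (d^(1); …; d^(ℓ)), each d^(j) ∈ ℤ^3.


Via rank(M_{q-1}∘⋯∘M_p): M ≅ I[1,2], I[1,3]^3.
μ_θ-semistable layers: μ^(1)=5; μ^(2)=1/2; μ^(3)=-2

((0, 1, 0); (0, 3, 3); (4, 0, 0))


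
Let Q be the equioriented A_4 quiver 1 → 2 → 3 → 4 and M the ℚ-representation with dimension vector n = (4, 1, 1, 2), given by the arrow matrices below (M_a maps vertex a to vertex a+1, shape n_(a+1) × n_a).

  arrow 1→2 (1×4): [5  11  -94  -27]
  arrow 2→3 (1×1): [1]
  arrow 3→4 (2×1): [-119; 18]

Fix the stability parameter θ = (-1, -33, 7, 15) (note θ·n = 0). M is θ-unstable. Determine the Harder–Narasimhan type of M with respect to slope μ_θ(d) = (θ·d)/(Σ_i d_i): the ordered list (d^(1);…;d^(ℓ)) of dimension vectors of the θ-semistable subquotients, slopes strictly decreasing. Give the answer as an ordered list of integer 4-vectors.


Barcode: M ≅ I[1,1]^3, I[1,4], I[4,4]. HN layers by μ_θ (4 steps, strictly decreasing):
  μ^(1)=15; μ^(2)=7; μ^(3)=-1; μ^(4)=-17

((0, 0, 0, 2); (0, 0, 1, 0); (3, 0, 0, 0); (1, 1, 0, 0))


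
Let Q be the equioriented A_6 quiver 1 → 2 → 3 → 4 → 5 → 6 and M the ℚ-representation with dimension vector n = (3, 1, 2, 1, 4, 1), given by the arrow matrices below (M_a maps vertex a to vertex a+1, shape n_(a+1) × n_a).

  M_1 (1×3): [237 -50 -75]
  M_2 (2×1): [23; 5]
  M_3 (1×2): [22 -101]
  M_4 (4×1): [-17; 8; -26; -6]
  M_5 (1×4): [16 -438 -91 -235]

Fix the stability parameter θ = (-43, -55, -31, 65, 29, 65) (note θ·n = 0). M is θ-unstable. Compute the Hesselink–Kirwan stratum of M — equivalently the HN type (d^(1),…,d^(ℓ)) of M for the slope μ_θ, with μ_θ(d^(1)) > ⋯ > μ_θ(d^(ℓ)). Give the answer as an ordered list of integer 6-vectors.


Barcode: M ≅ I[1,1]^2, I[1,5], I[3,3], I[5,5]^2, I[5,6]. HN layers by μ_θ (6 steps, strictly decreasing):
  μ^(1)=65; μ^(2)=47; μ^(3)=29; μ^(4)=-31; μ^(5)=-43; μ^(6)=-49

((0, 0, 0, 0, 0, 1); (0, 0, 0, 1, 1, 0); (0, 0, 0, 0, 3, 0); (0, 0, 2, 0, 0, 0); (2, 0, 0, 0, 0, 0); (1, 1, 0, 0, 0, 0))


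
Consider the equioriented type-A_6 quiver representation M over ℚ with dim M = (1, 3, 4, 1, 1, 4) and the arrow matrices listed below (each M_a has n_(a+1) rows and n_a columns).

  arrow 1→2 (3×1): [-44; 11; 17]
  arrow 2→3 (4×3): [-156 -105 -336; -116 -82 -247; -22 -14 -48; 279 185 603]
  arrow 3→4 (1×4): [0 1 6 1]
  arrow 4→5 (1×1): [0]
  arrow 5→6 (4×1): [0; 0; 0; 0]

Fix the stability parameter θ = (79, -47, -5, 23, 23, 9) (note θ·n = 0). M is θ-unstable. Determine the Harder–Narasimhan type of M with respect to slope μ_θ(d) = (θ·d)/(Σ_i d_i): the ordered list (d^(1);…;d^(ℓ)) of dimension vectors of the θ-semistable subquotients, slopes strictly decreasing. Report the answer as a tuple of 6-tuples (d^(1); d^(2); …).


Via rank(M_{q-1}∘⋯∘M_p): M ≅ I[1,4], I[2,3]^2, I[3,3], I[5,5], I[6,6]^4.
μ_θ-semistable layers: μ^(1)=23; μ^(2)=9; μ^(3)=-5; μ^(4)=-47

((0, 0, 0, 1, 1, 0); (1, 1, 1, 0, 0, 4); (0, 0, 3, 0, 0, 0); (0, 2, 0, 0, 0, 0))


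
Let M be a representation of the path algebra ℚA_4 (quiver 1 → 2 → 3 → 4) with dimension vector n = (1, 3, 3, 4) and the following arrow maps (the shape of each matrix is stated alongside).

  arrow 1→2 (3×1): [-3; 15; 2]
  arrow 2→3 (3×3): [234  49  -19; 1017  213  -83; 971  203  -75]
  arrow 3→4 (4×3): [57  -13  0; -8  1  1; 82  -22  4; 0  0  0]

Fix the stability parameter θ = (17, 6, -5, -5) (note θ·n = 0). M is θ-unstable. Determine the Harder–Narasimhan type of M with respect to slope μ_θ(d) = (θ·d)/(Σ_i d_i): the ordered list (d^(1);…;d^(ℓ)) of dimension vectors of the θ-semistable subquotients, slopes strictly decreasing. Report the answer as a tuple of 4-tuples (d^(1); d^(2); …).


Interval decomposition of M: I[1,4], I[2,3], I[2,4], I[4,4]^2.
HN type (ℓ=4): μ^(1)=13/4; μ^(2)=1/2; μ^(3)=-4/3; μ^(4)=-5

((1, 1, 1, 1); (0, 1, 1, 0); (0, 1, 1, 1); (0, 0, 0, 2))


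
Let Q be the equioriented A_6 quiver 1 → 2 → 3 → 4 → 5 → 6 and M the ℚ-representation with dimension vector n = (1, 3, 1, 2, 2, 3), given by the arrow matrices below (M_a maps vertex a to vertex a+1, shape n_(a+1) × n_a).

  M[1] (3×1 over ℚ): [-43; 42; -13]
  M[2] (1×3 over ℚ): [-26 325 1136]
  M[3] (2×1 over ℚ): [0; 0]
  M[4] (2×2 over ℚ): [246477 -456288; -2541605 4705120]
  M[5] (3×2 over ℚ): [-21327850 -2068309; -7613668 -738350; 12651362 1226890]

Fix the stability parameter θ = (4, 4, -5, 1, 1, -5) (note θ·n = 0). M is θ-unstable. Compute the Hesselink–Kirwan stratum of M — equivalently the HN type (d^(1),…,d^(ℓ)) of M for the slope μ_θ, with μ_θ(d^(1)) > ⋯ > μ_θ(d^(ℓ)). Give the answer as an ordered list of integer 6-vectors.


Interval decomposition of M: I[1,2], I[2,2], I[2,3], I[4,4], I[4,6], I[5,6], I[6,6].
HN type (ℓ=6): μ^(1)=4; μ^(2)=1; μ^(3)=-1/2; μ^(4)=-1; μ^(5)=-2; μ^(6)=-5

((1, 2, 0, 0, 0, 0); (0, 0, 0, 1, 0, 0); (0, 1, 1, 0, 0, 0); (0, 0, 0, 1, 1, 1); (0, 0, 0, 0, 1, 1); (0, 0, 0, 0, 0, 1))


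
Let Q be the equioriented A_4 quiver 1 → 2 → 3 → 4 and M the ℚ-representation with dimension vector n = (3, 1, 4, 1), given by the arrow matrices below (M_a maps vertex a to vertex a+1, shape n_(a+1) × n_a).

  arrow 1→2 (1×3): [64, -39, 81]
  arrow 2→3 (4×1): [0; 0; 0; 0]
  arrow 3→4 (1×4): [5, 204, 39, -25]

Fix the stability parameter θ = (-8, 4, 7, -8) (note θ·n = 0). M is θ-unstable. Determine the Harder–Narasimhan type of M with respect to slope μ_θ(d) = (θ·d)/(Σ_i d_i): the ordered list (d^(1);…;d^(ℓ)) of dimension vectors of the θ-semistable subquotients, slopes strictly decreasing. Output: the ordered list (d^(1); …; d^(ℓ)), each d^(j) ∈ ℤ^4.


Interval decomposition of M: I[1,1]^2, I[1,2], I[3,3]^3, I[3,4].
HN type (ℓ=4): μ^(1)=7; μ^(2)=4; μ^(3)=-1/2; μ^(4)=-8

((0, 0, 3, 0); (0, 1, 0, 0); (0, 0, 1, 1); (3, 0, 0, 0))


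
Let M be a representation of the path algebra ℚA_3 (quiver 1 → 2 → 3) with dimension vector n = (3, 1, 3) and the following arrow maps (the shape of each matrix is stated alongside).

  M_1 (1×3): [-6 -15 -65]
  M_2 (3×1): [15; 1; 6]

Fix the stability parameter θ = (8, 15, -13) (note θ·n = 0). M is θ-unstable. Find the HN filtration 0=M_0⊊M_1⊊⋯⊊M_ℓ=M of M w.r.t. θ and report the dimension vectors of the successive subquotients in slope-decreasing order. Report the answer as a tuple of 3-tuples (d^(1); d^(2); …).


Via rank(M_{q-1}∘⋯∘M_p): M ≅ I[1,1]^2, I[1,3], I[3,3]^2.
μ_θ-semistable layers: μ^(1)=8; μ^(2)=10/3; μ^(3)=-13

((2, 0, 0); (1, 1, 1); (0, 0, 2))


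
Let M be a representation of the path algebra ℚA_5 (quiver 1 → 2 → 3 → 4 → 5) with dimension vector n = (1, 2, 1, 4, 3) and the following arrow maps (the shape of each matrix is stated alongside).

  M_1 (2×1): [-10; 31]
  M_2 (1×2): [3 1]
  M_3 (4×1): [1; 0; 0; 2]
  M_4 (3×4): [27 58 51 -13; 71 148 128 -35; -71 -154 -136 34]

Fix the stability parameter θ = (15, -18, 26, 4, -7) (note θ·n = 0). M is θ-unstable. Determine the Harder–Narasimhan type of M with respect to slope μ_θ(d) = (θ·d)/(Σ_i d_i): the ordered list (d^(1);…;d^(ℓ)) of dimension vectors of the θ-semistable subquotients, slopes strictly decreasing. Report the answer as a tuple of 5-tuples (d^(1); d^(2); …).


Interval decomposition of M: I[1,5], I[2,2], I[4,4], I[4,5]^2.
HN type (ℓ=4): μ^(1)=23/3; μ^(2)=4; μ^(3)=-3/2; μ^(4)=-18

((0, 0, 1, 1, 1); (0, 0, 0, 1, 0); (1, 1, 0, 2, 2); (0, 1, 0, 0, 0))


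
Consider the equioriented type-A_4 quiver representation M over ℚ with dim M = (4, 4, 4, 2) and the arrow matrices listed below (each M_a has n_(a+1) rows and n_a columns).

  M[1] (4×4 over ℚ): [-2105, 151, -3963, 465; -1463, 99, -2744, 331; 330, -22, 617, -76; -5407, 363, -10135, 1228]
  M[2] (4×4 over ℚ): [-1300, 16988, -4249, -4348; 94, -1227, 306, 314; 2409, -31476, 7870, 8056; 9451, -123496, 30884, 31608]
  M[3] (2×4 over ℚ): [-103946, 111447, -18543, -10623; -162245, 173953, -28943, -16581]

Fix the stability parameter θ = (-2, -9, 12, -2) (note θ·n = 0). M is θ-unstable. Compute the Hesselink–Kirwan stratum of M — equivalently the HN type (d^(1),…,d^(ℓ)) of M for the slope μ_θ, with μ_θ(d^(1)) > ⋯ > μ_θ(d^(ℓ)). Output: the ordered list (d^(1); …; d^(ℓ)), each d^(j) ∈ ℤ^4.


Via rank(M_{q-1}∘⋯∘M_p): M ≅ I[1,2], I[1,3], I[1,4]^2, I[3,3].
μ_θ-semistable layers: μ^(1)=12; μ^(2)=5; μ^(3)=-11/2

((0, 0, 2, 0); (0, 0, 2, 2); (4, 4, 0, 0))


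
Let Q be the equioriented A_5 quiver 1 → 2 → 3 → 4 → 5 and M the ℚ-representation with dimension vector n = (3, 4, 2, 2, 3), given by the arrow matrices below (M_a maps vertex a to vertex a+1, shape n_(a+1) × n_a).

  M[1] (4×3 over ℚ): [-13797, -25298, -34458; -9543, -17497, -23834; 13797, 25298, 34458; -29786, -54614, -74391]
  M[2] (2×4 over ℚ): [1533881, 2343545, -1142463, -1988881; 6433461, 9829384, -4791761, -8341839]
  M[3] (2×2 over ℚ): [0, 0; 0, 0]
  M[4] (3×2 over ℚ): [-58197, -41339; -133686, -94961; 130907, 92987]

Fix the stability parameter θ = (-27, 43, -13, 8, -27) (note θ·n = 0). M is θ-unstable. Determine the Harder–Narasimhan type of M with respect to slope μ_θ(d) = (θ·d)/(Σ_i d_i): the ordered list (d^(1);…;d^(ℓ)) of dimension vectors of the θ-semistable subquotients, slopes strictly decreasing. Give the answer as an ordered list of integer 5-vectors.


Via rank(M_{q-1}∘⋯∘M_p): M ≅ I[1,2], I[1,3]^2, I[2,2], I[4,5]^2, I[5,5].
μ_θ-semistable layers: μ^(1)=43; μ^(2)=15; μ^(3)=-19/2; μ^(4)=-27

((0, 2, 0, 0, 0); (0, 2, 2, 0, 0); (0, 0, 0, 2, 2); (3, 0, 0, 0, 1))


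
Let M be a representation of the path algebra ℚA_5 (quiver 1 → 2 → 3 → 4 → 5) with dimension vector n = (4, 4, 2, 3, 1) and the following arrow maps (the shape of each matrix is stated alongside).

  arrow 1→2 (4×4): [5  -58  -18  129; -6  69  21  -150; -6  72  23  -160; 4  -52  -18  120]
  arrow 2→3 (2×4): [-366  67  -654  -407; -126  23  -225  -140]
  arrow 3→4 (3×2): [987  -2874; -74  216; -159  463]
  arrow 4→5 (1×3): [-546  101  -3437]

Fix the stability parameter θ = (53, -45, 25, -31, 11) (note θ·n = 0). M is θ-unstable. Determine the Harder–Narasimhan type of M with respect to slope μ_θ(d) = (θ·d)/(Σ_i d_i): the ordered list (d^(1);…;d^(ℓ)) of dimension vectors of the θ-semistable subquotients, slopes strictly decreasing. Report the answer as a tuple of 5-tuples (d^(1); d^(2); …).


Barcode: M ≅ I[1,1], I[1,2], I[1,4], I[1,5], I[2,2], I[4,4]. HN layers by μ_θ (6 steps, strictly decreasing):
  μ^(1)=53; μ^(2)=11; μ^(3)=4; μ^(4)=1/2; μ^(5)=-31; μ^(6)=-45

((1, 0, 0, 0, 0); (0, 0, 0, 0, 1); (1, 1, 0, 0, 0); (2, 2, 2, 2, 0); (0, 0, 0, 1, 0); (0, 1, 0, 0, 0))


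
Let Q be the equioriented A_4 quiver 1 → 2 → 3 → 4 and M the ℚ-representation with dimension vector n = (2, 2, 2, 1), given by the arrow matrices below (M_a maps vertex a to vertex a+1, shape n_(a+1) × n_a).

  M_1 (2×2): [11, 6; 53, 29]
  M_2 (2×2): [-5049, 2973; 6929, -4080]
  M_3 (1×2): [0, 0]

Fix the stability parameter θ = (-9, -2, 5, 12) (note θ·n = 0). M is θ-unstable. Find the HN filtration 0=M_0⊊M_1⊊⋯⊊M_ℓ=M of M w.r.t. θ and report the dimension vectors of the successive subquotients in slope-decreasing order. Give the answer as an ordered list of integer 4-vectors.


Interval decomposition of M: I[1,3]^2, I[4,4].
HN type (ℓ=4): μ^(1)=12; μ^(2)=5; μ^(3)=-2; μ^(4)=-9

((0, 0, 0, 1); (0, 0, 2, 0); (0, 2, 0, 0); (2, 0, 0, 0))


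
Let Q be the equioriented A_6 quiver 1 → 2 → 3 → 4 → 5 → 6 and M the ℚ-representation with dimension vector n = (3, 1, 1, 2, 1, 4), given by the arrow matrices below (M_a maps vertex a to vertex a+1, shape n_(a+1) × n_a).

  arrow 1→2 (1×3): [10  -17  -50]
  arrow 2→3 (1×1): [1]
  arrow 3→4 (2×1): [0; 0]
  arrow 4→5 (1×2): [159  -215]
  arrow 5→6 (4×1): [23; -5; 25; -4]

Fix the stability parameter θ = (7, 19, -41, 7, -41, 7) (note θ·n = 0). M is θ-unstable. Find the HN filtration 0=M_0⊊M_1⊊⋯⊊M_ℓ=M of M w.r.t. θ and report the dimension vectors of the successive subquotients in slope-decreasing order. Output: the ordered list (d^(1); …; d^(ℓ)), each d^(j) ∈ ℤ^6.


Via rank(M_{q-1}∘⋯∘M_p): M ≅ I[1,1]^2, I[1,3], I[4,4], I[4,6], I[6,6]^3.
μ_θ-semistable layers: μ^(1)=7; μ^(2)=-5; μ^(3)=-17

((2, 0, 0, 1, 0, 4); (1, 1, 1, 0, 0, 0); (0, 0, 0, 1, 1, 0))


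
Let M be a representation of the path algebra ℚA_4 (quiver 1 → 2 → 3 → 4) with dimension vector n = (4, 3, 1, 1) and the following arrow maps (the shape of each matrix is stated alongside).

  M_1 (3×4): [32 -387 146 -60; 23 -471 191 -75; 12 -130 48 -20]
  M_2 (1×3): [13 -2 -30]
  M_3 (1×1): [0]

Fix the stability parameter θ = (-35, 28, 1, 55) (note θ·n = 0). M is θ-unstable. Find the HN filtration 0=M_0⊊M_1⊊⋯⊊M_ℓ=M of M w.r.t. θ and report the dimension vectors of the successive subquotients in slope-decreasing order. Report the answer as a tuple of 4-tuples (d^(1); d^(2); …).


Interval decomposition of M: I[1,1]^2, I[1,2], I[1,3], I[2,2], I[4,4].
HN type (ℓ=4): μ^(1)=55; μ^(2)=28; μ^(3)=29/2; μ^(4)=-35

((0, 0, 0, 1); (0, 2, 0, 0); (0, 1, 1, 0); (4, 0, 0, 0))


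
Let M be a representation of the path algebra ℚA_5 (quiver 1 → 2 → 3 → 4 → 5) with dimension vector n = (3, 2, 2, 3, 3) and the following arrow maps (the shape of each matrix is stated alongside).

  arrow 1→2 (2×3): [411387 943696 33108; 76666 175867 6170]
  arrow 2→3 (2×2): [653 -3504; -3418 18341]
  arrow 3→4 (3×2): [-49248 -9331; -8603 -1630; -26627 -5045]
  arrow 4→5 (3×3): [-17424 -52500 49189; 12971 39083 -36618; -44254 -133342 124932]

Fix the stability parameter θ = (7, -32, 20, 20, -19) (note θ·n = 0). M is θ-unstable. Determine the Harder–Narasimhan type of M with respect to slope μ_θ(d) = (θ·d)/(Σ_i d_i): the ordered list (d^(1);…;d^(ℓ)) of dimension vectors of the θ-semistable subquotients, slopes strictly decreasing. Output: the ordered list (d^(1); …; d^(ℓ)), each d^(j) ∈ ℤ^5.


Interval decomposition of M: I[1,1], I[1,4], I[1,5], I[4,5], I[5,5].
HN type (ℓ=5): μ^(1)=20; μ^(2)=7; μ^(3)=1/2; μ^(4)=-25/2; μ^(5)=-19

((0, 0, 1, 1, 0); (1, 0, 1, 1, 1); (0, 0, 0, 1, 1); (2, 2, 0, 0, 0); (0, 0, 0, 0, 1))


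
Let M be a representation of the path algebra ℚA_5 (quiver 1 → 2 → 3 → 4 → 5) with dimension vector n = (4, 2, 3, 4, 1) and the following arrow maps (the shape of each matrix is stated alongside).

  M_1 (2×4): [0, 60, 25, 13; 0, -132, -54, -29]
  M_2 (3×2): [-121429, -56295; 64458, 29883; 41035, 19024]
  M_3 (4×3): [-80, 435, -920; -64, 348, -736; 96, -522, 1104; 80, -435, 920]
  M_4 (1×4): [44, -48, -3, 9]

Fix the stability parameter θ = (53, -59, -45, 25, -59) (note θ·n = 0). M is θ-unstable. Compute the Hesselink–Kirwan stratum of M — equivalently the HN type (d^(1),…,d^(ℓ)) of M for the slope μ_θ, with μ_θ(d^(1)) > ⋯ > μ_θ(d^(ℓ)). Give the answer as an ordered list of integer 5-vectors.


Via rank(M_{q-1}∘⋯∘M_p): M ≅ I[1,1]^2, I[1,3], I[1,5], I[3,3], I[4,4]^3.
μ_θ-semistable layers: μ^(1)=53; μ^(2)=25; μ^(3)=-17; μ^(4)=-45

((2, 0, 0, 0, 0); (0, 0, 0, 3, 0); (2, 2, 2, 1, 1); (0, 0, 1, 0, 0))


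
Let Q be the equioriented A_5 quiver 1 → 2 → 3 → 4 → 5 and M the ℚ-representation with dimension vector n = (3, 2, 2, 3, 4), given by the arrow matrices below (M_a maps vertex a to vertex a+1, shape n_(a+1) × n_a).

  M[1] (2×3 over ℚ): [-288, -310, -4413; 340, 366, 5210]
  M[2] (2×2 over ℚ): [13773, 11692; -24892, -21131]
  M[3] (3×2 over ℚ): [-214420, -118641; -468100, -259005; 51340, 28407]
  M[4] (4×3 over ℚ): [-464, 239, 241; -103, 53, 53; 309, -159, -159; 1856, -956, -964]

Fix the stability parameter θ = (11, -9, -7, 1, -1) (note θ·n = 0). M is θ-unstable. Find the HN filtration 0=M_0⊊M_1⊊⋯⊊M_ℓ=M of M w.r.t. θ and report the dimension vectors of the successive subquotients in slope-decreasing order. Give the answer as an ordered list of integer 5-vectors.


Barcode: M ≅ I[1,1], I[1,3], I[1,5], I[4,4], I[4,5], I[5,5]^2. HN layers by μ_θ (5 steps, strictly decreasing):
  μ^(1)=11; μ^(2)=1; μ^(3)=0; μ^(4)=-1; μ^(5)=-5/3

((1, 0, 0, 0, 0); (0, 0, 0, 1, 0); (0, 0, 0, 2, 2); (0, 0, 0, 0, 2); (2, 2, 2, 0, 0))


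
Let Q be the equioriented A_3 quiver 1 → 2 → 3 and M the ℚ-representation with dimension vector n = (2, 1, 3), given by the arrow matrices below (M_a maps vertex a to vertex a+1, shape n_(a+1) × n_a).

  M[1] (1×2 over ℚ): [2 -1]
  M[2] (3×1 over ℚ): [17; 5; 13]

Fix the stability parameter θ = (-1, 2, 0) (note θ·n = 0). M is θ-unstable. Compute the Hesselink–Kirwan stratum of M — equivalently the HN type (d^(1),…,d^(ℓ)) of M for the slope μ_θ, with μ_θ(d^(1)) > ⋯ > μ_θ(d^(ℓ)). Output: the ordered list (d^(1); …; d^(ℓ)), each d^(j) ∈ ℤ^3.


Interval decomposition of M: I[1,1], I[1,3], I[3,3]^2.
HN type (ℓ=3): μ^(1)=1; μ^(2)=0; μ^(3)=-1

((0, 1, 1); (0, 0, 2); (2, 0, 0))


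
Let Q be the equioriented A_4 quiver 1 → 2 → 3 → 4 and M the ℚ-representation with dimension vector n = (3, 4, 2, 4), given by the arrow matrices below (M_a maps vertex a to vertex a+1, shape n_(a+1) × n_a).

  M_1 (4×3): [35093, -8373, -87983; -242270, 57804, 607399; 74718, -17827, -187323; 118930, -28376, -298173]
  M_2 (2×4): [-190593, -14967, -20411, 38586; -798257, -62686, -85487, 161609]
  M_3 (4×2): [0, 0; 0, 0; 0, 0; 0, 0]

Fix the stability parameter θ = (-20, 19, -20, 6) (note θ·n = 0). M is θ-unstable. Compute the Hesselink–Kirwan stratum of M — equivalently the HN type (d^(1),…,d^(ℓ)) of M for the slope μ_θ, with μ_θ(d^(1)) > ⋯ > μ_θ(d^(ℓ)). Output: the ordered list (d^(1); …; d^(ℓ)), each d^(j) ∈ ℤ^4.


Via rank(M_{q-1}∘⋯∘M_p): M ≅ I[1,2]^2, I[1,3], I[2,3], I[4,4]^4.
μ_θ-semistable layers: μ^(1)=19; μ^(2)=6; μ^(3)=-1/2; μ^(4)=-20

((0, 2, 0, 0); (0, 0, 0, 4); (0, 2, 2, 0); (3, 0, 0, 0))


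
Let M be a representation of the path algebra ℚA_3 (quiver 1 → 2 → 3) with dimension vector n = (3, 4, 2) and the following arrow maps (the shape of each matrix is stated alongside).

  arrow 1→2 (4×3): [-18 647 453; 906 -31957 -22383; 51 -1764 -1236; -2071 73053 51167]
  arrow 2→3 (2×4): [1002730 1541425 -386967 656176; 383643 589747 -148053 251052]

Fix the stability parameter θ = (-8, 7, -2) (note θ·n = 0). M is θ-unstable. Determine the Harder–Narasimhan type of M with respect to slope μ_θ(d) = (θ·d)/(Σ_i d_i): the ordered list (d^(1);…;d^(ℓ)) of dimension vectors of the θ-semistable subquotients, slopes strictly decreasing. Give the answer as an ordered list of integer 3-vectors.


Barcode: M ≅ I[1,1], I[1,3]^2, I[2,2]^2. HN layers by μ_θ (3 steps, strictly decreasing):
  μ^(1)=7; μ^(2)=5/2; μ^(3)=-8

((0, 2, 0); (0, 2, 2); (3, 0, 0))


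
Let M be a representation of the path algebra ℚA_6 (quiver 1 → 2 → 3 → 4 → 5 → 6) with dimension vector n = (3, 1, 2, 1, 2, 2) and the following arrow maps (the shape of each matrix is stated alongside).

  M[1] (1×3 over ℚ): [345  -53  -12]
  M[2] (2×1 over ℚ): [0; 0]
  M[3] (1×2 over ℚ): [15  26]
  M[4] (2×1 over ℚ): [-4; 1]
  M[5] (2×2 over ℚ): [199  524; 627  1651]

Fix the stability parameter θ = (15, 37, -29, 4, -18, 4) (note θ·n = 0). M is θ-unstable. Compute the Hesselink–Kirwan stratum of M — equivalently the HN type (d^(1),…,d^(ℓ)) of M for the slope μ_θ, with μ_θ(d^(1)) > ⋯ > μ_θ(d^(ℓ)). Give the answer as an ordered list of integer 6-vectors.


Barcode: M ≅ I[1,1]^2, I[1,2], I[3,3], I[3,6], I[5,6]. HN layers by μ_θ (6 steps, strictly decreasing):
  μ^(1)=37; μ^(2)=15; μ^(3)=4; μ^(4)=-7; μ^(5)=-18; μ^(6)=-29

((0, 1, 0, 0, 0, 0); (3, 0, 0, 0, 0, 0); (0, 0, 0, 0, 0, 2); (0, 0, 0, 1, 1, 0); (0, 0, 0, 0, 1, 0); (0, 0, 2, 0, 0, 0))


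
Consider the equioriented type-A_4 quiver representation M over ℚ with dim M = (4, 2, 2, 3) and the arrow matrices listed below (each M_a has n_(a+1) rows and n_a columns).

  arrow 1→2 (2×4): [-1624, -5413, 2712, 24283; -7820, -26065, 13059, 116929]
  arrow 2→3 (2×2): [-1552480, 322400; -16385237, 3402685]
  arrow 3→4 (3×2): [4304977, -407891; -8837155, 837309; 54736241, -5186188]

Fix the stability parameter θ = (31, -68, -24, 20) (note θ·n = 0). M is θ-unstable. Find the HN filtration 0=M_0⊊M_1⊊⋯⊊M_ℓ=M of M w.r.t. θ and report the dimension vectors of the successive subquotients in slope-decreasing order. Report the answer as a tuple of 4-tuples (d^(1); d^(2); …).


Via rank(M_{q-1}∘⋯∘M_p): M ≅ I[1,1]^2, I[1,2], I[1,4], I[3,4], I[4,4].
μ_θ-semistable layers: μ^(1)=31; μ^(2)=20; μ^(3)=-37/2; μ^(4)=-61/3; μ^(5)=-24

((2, 0, 0, 0); (0, 0, 0, 3); (1, 1, 0, 0); (1, 1, 1, 0); (0, 0, 1, 0))


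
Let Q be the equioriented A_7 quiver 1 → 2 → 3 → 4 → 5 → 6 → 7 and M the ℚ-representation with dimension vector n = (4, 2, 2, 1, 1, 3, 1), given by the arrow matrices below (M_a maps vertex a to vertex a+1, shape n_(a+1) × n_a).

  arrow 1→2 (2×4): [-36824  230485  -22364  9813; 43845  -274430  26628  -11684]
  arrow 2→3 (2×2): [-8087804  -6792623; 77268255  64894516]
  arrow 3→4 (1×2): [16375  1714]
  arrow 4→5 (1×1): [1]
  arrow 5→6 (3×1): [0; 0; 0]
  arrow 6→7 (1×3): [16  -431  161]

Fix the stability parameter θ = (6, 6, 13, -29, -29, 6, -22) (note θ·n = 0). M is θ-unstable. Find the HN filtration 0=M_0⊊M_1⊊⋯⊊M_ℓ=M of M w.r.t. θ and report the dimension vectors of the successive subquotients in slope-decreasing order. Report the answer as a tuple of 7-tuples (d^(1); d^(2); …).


Interval decomposition of M: I[1,1]^2, I[1,3], I[1,5], I[6,6]^2, I[6,7].
HN type (ℓ=4): μ^(1)=13; μ^(2)=6; μ^(3)=-33/5; μ^(4)=-8

((0, 0, 1, 0, 0, 0, 0); (3, 1, 0, 0, 0, 2, 0); (1, 1, 1, 1, 1, 0, 0); (0, 0, 0, 0, 0, 1, 1))


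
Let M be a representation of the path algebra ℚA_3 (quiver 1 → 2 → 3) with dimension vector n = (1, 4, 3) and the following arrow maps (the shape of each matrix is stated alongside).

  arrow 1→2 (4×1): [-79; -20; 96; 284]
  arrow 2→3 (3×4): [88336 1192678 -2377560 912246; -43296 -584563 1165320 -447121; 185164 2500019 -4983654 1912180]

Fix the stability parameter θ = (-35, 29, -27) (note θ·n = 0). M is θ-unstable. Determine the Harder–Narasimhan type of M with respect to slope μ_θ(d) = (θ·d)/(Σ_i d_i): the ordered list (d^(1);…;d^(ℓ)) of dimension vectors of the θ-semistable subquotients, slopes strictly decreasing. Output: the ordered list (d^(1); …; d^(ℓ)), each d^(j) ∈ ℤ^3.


Via rank(M_{q-1}∘⋯∘M_p): M ≅ I[1,2], I[2,2], I[2,3]^2, I[3,3].
μ_θ-semistable layers: μ^(1)=29; μ^(2)=1; μ^(3)=-27; μ^(4)=-35

((0, 2, 0); (0, 2, 2); (0, 0, 1); (1, 0, 0))


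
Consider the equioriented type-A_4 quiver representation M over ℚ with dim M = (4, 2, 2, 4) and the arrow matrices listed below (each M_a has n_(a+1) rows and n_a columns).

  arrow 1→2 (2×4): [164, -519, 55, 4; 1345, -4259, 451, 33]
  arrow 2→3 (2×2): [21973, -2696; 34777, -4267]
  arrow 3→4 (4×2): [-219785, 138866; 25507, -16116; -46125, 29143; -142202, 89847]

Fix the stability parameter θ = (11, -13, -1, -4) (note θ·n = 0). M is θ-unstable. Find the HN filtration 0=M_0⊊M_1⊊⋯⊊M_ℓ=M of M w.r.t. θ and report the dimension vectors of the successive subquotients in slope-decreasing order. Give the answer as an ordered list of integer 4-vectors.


Barcode: M ≅ I[1,1]^2, I[1,4]^2, I[4,4]^2. HN layers by μ_θ (3 steps, strictly decreasing):
  μ^(1)=11; μ^(2)=-7/4; μ^(3)=-4

((2, 0, 0, 0); (2, 2, 2, 2); (0, 0, 0, 2))


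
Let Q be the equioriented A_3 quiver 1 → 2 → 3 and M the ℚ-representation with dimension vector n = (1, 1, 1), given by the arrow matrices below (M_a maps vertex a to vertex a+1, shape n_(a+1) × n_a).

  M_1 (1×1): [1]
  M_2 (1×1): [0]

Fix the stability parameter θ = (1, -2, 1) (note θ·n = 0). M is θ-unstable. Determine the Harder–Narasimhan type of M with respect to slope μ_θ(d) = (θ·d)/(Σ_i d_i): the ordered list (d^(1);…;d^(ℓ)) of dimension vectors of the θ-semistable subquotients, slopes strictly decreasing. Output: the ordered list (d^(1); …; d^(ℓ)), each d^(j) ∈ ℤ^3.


Via rank(M_{q-1}∘⋯∘M_p): M ≅ I[1,2], I[3,3].
μ_θ-semistable layers: μ^(1)=1; μ^(2)=-1/2

((0, 0, 1); (1, 1, 0))
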